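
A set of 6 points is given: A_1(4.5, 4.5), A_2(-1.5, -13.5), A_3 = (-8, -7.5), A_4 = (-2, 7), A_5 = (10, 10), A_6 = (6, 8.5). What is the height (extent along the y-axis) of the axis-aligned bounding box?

max y = 10, min y = -13.5, so height = 23.5.

23.5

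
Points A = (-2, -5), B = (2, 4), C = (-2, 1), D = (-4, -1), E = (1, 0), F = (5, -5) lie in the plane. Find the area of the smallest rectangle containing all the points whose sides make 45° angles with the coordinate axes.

84.5

In coordinates u = x + y, v = x − y the rectangle is axis-aligned; the map (x,y)→(u,v) scales areas by 2.
u-values: -7, 6, -1, -5, 1, 0; range = 6 − (-7) = 13.
v-values: 3, -2, -3, -3, 1, 10; range = 10 − (-3) = 13.
Area = (13 × 13) / 2 = 84.5.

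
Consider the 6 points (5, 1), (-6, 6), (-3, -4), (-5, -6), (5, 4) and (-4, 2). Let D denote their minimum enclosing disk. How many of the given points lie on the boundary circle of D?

3

The minimum enclosing circle is determined by three boundary points: (-6, 6), (-5, -6), (5, 4).
Their circumcentre is (-35/26, 9/26) with r² = 18125/338.
The farthest remaining point (5, 1) is at distance² 13757/338 ≤ 18125/338.
The points at distance exactly r from the centre are (-6, 6), (-5, -6), (5, 4) — 3 points.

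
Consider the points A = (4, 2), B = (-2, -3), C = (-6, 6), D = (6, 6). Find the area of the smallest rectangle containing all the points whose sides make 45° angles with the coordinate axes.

In coordinates u = x + y, v = x − y the rectangle is axis-aligned; the map (x,y)→(u,v) scales areas by 2.
u-values: 6, -5, 0, 12; range = 12 − (-5) = 17.
v-values: 2, 1, -12, 0; range = 2 − (-12) = 14.
Area = (17 × 14) / 2 = 119.

119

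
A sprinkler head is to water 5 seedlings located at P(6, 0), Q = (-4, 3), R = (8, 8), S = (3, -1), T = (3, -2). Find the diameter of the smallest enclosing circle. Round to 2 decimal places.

13.16

The minimum enclosing circle is determined by three boundary points: Q, R, T.
Their circumcentre is (91/38, 173/38) with r² = 31265/722.
The farthest remaining point P is at distance² 24349/722 ≤ 31265/722.
Diameter = 2r = 2√(31265/722) ≈ 13.16.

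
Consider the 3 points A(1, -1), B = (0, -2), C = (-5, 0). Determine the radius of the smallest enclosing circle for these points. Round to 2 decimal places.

3.04

Side lengths²: AB² = 2, AC² = 37, BC² = 29.
Since AC² = 37 ≥ 29 + 2 = 31, the angle opposite AC is not acute, so the smallest enclosing circle has AC as diameter.
Centre = midpoint of AC = (-2, -0.5), r² = 37/4 = 9.25.
r = √(9.25) ≈ 3.04.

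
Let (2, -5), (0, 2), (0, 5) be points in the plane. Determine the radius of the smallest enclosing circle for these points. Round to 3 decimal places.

5.099

Call the three points A, B, C in the order given.
Side lengths²: AB² = 53, AC² = 104, BC² = 9.
Since AC² = 104 ≥ 53 + 9 = 62, the angle opposite AC is not acute, so the smallest enclosing circle has AC as diameter.
Centre = midpoint of AC = (1, 0), r² = 104/4 = 26.
r = √26 ≈ 5.099.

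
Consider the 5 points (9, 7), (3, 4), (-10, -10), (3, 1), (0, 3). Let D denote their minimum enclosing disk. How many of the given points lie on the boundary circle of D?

A smallest enclosing disk is always determined by at most three of the input points on its boundary.
The farthest pair is (9, 7)–(-10, -10) with squared distance 650. The circle on this segment as diameter has centre (-0.5, -1.5) and r² = 650/4 = 162.5.
Check (3, 4): distance² to centre = 42.5 ≤ 162.5, so it lies inside.
All remaining points lie in this disk, and no smaller disk contains both endpoints, so this is the minimum enclosing circle.
The points at distance exactly r from the centre are (9, 7), (-10, -10) — 2 points.

2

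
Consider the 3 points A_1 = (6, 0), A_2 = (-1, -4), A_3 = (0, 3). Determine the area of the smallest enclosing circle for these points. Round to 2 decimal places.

56.72

Side lengths²: A_1A_2² = 65, A_1A_3² = 45, A_2A_3² = 50.
Since A_1A_2² = 65 < 50 + 45 = 95, the triangle is acute, so the smallest enclosing circle is the circumcircle.
Circumcentre = (11/6, -5/6), r² = 325/18.
Area = π·r² = π·325/18 ≈ 56.72.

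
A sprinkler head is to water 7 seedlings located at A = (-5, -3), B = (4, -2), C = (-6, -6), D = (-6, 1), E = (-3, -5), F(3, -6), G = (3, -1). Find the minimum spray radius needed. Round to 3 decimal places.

5.701

A smallest enclosing disk is always determined by at most three of the input points on its boundary.
The farthest pair is D–F with squared distance 130. The circle on this segment as diameter has centre (-1.5, -2.5) and r² = 130/4 = 32.5.
Check A: distance² to centre = 12.5 ≤ 32.5, so it lies inside.
All remaining points lie in this disk, and no smaller disk contains both endpoints, so this is the minimum enclosing circle.
r = √(32.5) ≈ 5.701.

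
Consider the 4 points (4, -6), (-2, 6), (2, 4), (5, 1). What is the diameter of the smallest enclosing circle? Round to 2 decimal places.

A smallest enclosing disk is always determined by at most three of the input points on its boundary.
The farthest pair is (4, -6)–(-2, 6) with squared distance 180. The circle on this segment as diameter has centre (1, 0) and r² = 180/4 = 45.
Check (2, 4): distance² to centre = 17 ≤ 45, so it lies inside.
All remaining points lie in this disk, and no smaller disk contains both endpoints, so this is the minimum enclosing circle.
Diameter = 2r = 2√45 ≈ 13.42.

13.42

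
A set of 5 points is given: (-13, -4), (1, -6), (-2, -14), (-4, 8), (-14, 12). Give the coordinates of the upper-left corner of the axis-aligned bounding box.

(-14, 12)

x-range [-14, 1], y-range [-14, 12].
The upper-left corner is (-14, 12).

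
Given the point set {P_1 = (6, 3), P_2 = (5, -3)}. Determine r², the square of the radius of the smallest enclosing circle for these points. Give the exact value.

9.25

The smallest circle enclosing two points has them as diameter endpoints.
Centre = midpoint = (5.5, 0); r² = |P_1P_2|²/4 = 37/4 = 9.25.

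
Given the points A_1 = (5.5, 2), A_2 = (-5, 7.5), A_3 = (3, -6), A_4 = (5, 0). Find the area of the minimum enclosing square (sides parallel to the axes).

The bounding box has width 10.5 and height 13.5.
An axis-aligned square enclosing the set must have side ≥ max(width, height).
So the minimum side is max(10.5, 13.5) = 13.5.
Area = 13.5² = 182.25.

182.25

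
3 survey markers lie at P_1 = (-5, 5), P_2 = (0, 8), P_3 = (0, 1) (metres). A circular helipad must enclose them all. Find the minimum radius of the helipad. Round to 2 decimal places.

Side lengths²: P_1P_2² = 34, P_1P_3² = 41, P_2P_3² = 49.
Since P_2P_3² = 49 < 41 + 34 = 75, the triangle is acute, so the smallest enclosing circle is the circumcircle.
Circumcentre = (-1.3, 4.5), r² = 13.94.
r = √(13.94) ≈ 3.73.

3.73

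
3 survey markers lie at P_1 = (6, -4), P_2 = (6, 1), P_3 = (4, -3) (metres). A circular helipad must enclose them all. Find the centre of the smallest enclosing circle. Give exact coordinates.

(6, -1.5)

Side lengths²: P_1P_2² = 25, P_1P_3² = 5, P_2P_3² = 20.
Since P_1P_2² = 25 ≥ 20 + 5 = 25, the angle opposite P_1P_2 is not acute, so the smallest enclosing circle has P_1P_2 as diameter.
Centre = midpoint of P_1P_2 = (6, -1.5), r² = 25/4 = 6.25.
Centre = (6, -1.5).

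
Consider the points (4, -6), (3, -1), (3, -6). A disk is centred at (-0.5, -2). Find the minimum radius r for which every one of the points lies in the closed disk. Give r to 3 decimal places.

6.021

The required radius is the distance from (-0.5, -2) to the farthest point.
Squared distances: 36.25, 13.25, 28.25.
Maximum is 36.25, attained at (4, -6).
r = √(36.25) ≈ 6.021.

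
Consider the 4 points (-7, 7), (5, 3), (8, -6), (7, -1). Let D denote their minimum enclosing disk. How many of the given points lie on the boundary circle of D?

By Welzl's lemma the MEC is supported by two points (diametrically opposite) or three points (on a circumcircle).
The farthest pair is (-7, 7)–(8, -6) with squared distance 394. The circle on this segment as diameter has centre (0.5, 0.5) and r² = 394/4 = 98.5.
Check (5, 3): distance² to centre = 26.5 ≤ 98.5, so it lies inside.
All remaining points lie in this disk, and no smaller disk contains both endpoints, so this is the minimum enclosing circle.
The points at distance exactly r from the centre are (-7, 7), (8, -6) — 2 points.

2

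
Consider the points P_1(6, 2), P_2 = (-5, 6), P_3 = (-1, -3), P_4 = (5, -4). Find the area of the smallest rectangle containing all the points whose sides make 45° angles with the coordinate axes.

120

In coordinates u = x + y, v = x − y the rectangle is axis-aligned; the map (x,y)→(u,v) scales areas by 2.
u-values: 8, 1, -4, 1; range = 8 − (-4) = 12.
v-values: 4, -11, 2, 9; range = 9 − (-11) = 20.
Area = (12 × 20) / 2 = 120.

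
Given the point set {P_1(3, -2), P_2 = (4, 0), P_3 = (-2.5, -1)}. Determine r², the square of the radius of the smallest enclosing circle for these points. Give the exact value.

Side lengths²: P_1P_2² = 5, P_1P_3² = 31.25, P_2P_3² = 43.25.
Since P_2P_3² = 43.25 ≥ 31.25 + 5 = 36.25, the angle opposite P_2P_3 is not acute, so the smallest enclosing circle has P_2P_3 as diameter.
Centre = midpoint of P_2P_3 = (0.75, -0.5), r² = 43.25/4 = 10.8125.

10.8125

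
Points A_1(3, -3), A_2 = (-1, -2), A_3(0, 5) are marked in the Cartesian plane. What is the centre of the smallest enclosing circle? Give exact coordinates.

Side lengths²: A_1A_2² = 17, A_1A_3² = 73, A_2A_3² = 50.
Since A_1A_3² = 73 ≥ 50 + 17 = 67, the angle opposite A_1A_3 is not acute, so the smallest enclosing circle has A_1A_3 as diameter.
Centre = midpoint of A_1A_3 = (1.5, 1), r² = 73/4 = 18.25.
Centre = (1.5, 1).

(1.5, 1)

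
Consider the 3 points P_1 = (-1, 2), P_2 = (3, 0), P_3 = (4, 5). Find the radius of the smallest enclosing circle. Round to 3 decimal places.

3.022

Side lengths²: P_1P_2² = 20, P_1P_3² = 34, P_2P_3² = 26.
Since P_1P_3² = 34 < 26 + 20 = 46, the triangle is acute, so the smallest enclosing circle is the circumcircle.
Circumcentre = (21/11, 31/11), r² = 1105/121.
r = √(1105/121) ≈ 3.022.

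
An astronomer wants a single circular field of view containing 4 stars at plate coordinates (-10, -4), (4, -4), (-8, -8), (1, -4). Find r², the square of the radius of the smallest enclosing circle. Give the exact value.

A smallest enclosing disk is always determined by at most three of the input points on its boundary.
The farthest pair is (-10, -4)–(4, -4) with squared distance 196. The circle on this segment as diameter has centre (-3, -4) and r² = 196/4 = 49.
Check (-8, -8): distance² to centre = 41 ≤ 49, so it lies inside.
All remaining points lie in this disk, and no smaller disk contains both endpoints, so this is the minimum enclosing circle.

49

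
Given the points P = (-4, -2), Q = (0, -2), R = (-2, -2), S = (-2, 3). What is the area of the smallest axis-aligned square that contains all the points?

The bounding box has width 4 and height 5.
An axis-aligned square enclosing the set must have side ≥ max(width, height).
So the minimum side is max(4, 5) = 5.
Area = 5² = 25.

25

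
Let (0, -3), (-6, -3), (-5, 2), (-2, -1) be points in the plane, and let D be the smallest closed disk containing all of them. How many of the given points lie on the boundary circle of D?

3

The minimum enclosing circle of a finite set is fixed by two of the points (as a diameter) or three (as a circumcircle).
The minimum enclosing circle is determined by three boundary points: (0, -3), (-6, -3), (-5, 2).
Their circumcentre is (-3, -1) with r² = 13.
The farthest remaining point (-2, -1) is at distance² 1 ≤ 13.
The points at distance exactly r from the centre are (0, -3), (-6, -3), (-5, 2) — 3 points.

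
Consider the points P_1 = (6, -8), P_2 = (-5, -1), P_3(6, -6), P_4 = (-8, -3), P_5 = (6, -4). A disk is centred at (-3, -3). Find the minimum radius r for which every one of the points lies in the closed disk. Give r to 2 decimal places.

The required radius is the distance from (-3, -3) to the farthest point.
Squared distances: 106, 8, 90, 25, 82.
Maximum is 106, attained at P_1.
r = √106 ≈ 10.30.

10.30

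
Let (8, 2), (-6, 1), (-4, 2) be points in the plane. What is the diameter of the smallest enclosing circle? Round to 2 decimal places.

14.04

Call the three points A, B, C in the order given.
Side lengths²: AB² = 197, AC² = 144, BC² = 5.
Since AB² = 197 ≥ 144 + 5 = 149, the angle opposite AB is not acute, so the smallest enclosing circle has AB as diameter.
Centre = midpoint of AB = (1, 1.5), r² = 197/4 = 49.25.
Diameter = 2r = 2√(49.25) ≈ 14.04.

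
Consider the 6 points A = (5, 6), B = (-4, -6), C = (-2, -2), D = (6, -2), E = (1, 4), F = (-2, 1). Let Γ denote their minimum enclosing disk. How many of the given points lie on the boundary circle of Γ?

2

By Welzl's lemma the MEC is supported by two points (diametrically opposite) or three points (on a circumcircle).
The farthest pair is A–B with squared distance 225. The circle on this segment as diameter has centre (0.5, 0) and r² = 225/4 = 56.25.
Check C: distance² to centre = 10.25 ≤ 56.25, so it lies inside.
All remaining points lie in this disk, and no smaller disk contains both endpoints, so this is the minimum enclosing circle.
The points at distance exactly r from the centre are A, B — 2 points.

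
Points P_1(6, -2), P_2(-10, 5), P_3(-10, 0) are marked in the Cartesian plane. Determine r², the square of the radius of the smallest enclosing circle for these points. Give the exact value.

76.25

Side lengths²: P_1P_2² = 305, P_1P_3² = 260, P_2P_3² = 25.
Since P_1P_2² = 305 ≥ 260 + 25 = 285, the angle opposite P_1P_2 is not acute, so the smallest enclosing circle has P_1P_2 as diameter.
Centre = midpoint of P_1P_2 = (-2, 1.5), r² = 305/4 = 76.25.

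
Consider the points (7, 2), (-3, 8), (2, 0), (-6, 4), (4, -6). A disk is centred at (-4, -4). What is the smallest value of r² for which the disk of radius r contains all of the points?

157

The required radius is the distance from (-4, -4) to the farthest point.
Squared distances: 157, 145, 52, 68, 68.
Maximum is 157, attained at (7, 2).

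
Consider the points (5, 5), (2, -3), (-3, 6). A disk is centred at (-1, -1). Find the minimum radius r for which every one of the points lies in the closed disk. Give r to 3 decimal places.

8.485

The required radius is the distance from (-1, -1) to the farthest point.
Squared distances: 72, 13, 53.
Maximum is 72, attained at (5, 5).
r = √72 ≈ 8.485.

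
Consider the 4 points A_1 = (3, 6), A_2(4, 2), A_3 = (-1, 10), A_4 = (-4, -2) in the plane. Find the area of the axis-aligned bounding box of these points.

x ranges over [-4, 4], width 8.
y ranges over [-2, 10], height 12.
Area = 8 × 12 = 96.

96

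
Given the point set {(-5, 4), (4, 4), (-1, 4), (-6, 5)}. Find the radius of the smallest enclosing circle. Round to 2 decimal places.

A smallest enclosing disk is always determined by at most three of the input points on its boundary.
The farthest pair is (4, 4)–(-6, 5) with squared distance 101. The circle on this segment as diameter has centre (-1, 4.5) and r² = 101/4 = 25.25.
Check (-5, 4): distance² to centre = 16.25 ≤ 25.25, so it lies inside.
All remaining points lie in this disk, and no smaller disk contains both endpoints, so this is the minimum enclosing circle.
r = √(25.25) ≈ 5.02.

5.02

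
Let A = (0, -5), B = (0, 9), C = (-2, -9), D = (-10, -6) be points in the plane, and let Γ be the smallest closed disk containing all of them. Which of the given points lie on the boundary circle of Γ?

The minimum enclosing circle is determined by three boundary points: B, C, D.
Their circumcentre is (-3.1, 7/30) with r² = 38909/450.
The farthest remaining point A is at distance² 16649/450 ≤ 38909/450.
The points at distance exactly r from the centre are B, C, D — 3 points.

B, C, D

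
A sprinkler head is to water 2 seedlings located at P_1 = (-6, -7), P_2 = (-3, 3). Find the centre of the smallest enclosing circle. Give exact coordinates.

(-4.5, -2)

The smallest circle enclosing two points has them as diameter endpoints.
Centre = midpoint = (-4.5, -2); r² = |P_1P_2|²/4 = 109/4 = 27.25.
Centre = (-4.5, -2).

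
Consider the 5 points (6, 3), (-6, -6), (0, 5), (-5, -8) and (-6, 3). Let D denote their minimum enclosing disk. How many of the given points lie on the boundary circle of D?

3

The minimum enclosing circle is determined by three boundary points: (6, 3), (-5, -8), (-6, 3).
Their circumcentre is (0, -2) with r² = 61.
The farthest remaining point (-6, -6) is at distance² 52 ≤ 61.
The points at distance exactly r from the centre are (6, 3), (-5, -8), (-6, 3) — 3 points.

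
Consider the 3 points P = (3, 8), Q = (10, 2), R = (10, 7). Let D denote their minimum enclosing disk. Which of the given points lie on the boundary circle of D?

P, Q

Side lengths²: PQ² = 85, PR² = 50, QR² = 25.
Since PQ² = 85 ≥ 50 + 25 = 75, the angle opposite PQ is not acute, so the smallest enclosing circle has PQ as diameter.
Centre = midpoint of PQ = (6.5, 5), r² = 85/4 = 21.25.
The points at distance exactly r from the centre are P, Q — 2 points.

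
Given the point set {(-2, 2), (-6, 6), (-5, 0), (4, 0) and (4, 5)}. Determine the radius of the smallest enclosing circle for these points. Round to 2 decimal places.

5.83

A smallest enclosing disk is always determined by at most three of the input points on its boundary.
The farthest pair is (-6, 6)–(4, 0) with squared distance 136. The circle on this segment as diameter has centre (-1, 3) and r² = 136/4 = 34.
Check (-2, 2): distance² to centre = 2 ≤ 34, so it lies inside.
All remaining points lie in this disk, and no smaller disk contains both endpoints, so this is the minimum enclosing circle.
r = √34 ≈ 5.83.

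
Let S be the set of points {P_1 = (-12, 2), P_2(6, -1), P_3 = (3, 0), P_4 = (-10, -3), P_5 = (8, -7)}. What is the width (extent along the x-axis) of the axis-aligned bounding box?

max x = 8, min x = -12, so width = 20.

20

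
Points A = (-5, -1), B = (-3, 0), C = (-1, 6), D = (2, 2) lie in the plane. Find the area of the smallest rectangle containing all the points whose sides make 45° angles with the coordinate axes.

In coordinates u = x + y, v = x − y the rectangle is axis-aligned; the map (x,y)→(u,v) scales areas by 2.
u-values: -6, -3, 5, 4; range = 5 − (-6) = 11.
v-values: -4, -3, -7, 0; range = 0 − (-7) = 7.
Area = (11 × 7) / 2 = 38.5.

38.5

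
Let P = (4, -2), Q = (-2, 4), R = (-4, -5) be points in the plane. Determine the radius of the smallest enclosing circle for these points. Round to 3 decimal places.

5.064

Side lengths²: PQ² = 72, PR² = 73, QR² = 85.
Since QR² = 85 < 73 + 72 = 145, the triangle is acute, so the smallest enclosing circle is the circumcircle.
Circumcentre = (-21/22, -21/22), r² = 6205/242.
r = √(6205/242) ≈ 5.064.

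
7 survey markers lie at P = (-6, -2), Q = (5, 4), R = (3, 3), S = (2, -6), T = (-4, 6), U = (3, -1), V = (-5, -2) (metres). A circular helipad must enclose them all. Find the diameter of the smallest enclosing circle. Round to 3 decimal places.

13.452

The minimum enclosing circle of a finite set is fixed by two of the points (as a diameter) or three (as a circumcircle).
The minimum enclosing circle is determined by three boundary points: Q, S, T.
Their circumcentre is (-0.5625, 0.21875) with r² = 45.2392578125.
The farthest remaining point P is at distance² 34.4892578125 ≤ 45.2392578125.
Diameter = 2r = 2√(45.2392578125) ≈ 13.452.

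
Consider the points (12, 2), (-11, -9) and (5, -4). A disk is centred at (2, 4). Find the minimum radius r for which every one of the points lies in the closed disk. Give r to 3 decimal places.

18.385

The required radius is the distance from (2, 4) to the farthest point.
Squared distances: 104, 338, 73.
Maximum is 338, attained at (-11, -9).
r = √338 ≈ 18.385.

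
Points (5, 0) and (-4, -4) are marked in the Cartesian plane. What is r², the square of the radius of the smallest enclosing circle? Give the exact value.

24.25

The smallest circle enclosing two points has them as diameter endpoints.
Centre = midpoint = (0.5, -2); r² = |(5, 0)−(-4, -4)|²/4 = 97/4 = 24.25.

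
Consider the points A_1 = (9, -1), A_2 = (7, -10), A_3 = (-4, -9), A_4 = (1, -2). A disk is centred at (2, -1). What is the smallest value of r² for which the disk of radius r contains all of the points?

106

The required radius is the distance from (2, -1) to the farthest point.
Squared distances: 49, 106, 100, 2.
Maximum is 106, attained at A_2.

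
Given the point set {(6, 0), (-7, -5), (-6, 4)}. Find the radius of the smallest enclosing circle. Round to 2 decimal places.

7.12

Call the three points A, B, C in the order given.
Side lengths²: AB² = 194, AC² = 160, BC² = 82.
Since AB² = 194 < 160 + 82 = 242, the triangle is acute, so the smallest enclosing circle is the circumcircle.
Circumcentre = (-29/28, -31/28), r² = 19885/392.
r = √(19885/392) ≈ 7.12.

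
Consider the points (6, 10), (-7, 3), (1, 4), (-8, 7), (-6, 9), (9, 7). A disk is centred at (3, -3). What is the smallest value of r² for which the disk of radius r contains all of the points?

225

The required radius is the distance from (3, -3) to the farthest point.
Squared distances: 178, 136, 53, 221, 225, 136.
Maximum is 225, attained at (-6, 9).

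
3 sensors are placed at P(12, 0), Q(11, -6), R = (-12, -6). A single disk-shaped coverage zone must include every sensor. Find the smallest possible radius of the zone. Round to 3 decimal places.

Side lengths²: PQ² = 37, PR² = 612, QR² = 529.
Since PR² = 612 ≥ 529 + 37 = 566, the angle opposite PR is not acute, so the smallest enclosing circle has PR as diameter.
Centre = midpoint of PR = (0, -3), r² = 612/4 = 153.
r = √153 ≈ 12.369.

12.369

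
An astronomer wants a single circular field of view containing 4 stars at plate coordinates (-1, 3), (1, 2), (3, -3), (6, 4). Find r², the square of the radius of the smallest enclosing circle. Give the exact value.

The minimum enclosing circle of a finite set is fixed by two of the points (as a diameter) or three (as a circumcircle).
The minimum enclosing circle is determined by three boundary points: (-1, 3), (3, -3), (6, 4).
Their circumcentre is (65/23, 28/23) with r² = 9425/529.
The farthest remaining point (1, 2) is at distance² 2088/529 ≤ 9425/529.

9425/529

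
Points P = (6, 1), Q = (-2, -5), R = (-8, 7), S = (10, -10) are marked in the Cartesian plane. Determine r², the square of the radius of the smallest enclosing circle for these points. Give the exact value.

153.25

By Welzl's lemma the MEC is supported by two points (diametrically opposite) or three points (on a circumcircle).
The farthest pair is R–S with squared distance 613. The circle on this segment as diameter has centre (1, -1.5) and r² = 613/4 = 153.25.
Check P: distance² to centre = 31.25 ≤ 153.25, so it lies inside.
All remaining points lie in this disk, and no smaller disk contains both endpoints, so this is the minimum enclosing circle.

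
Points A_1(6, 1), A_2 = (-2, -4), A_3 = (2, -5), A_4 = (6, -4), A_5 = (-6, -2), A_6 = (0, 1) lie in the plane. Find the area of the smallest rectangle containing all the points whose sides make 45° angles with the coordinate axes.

In coordinates u = x + y, v = x − y the rectangle is axis-aligned; the map (x,y)→(u,v) scales areas by 2.
u-values: 7, -6, -3, 2, -8, 1; range = 7 − (-8) = 15.
v-values: 5, 2, 7, 10, -4, -1; range = 10 − (-4) = 14.
Area = (15 × 14) / 2 = 105.

105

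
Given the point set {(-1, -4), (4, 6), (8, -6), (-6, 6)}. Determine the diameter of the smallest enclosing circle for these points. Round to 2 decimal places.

The farthest pair is (8, -6)–(-6, 6) with squared distance 340. The circle on this segment as diameter has centre (1, 0) and r² = 340/4 = 85.
Check (-1, -4): distance² to centre = 20 ≤ 85, so it lies inside.
All remaining points lie in this disk, and no smaller disk contains both endpoints, so this is the minimum enclosing circle.
Diameter = 2r = 2√85 ≈ 18.44.

18.44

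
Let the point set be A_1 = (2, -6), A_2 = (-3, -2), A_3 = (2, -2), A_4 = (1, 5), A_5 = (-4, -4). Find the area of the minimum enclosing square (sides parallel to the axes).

The bounding box has width 6 and height 11.
An axis-aligned square enclosing the set must have side ≥ max(width, height).
So the minimum side is max(6, 11) = 11.
Area = 11² = 121.

121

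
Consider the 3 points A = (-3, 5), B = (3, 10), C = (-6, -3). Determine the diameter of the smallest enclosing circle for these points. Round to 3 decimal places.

15.811

Side lengths²: AB² = 61, AC² = 73, BC² = 250.
Since BC² = 250 ≥ 73 + 61 = 134, the angle opposite BC is not acute, so the smallest enclosing circle has BC as diameter.
Centre = midpoint of BC = (-1.5, 3.5), r² = 250/4 = 62.5.
Diameter = 2r = 2√(62.5) ≈ 15.811.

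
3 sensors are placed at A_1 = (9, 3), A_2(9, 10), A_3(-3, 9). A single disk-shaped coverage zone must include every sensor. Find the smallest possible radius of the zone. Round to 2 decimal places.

Side lengths²: A_1A_2² = 49, A_1A_3² = 180, A_2A_3² = 145.
Since A_1A_3² = 180 < 145 + 49 = 194, the triangle is acute, so the smallest enclosing circle is the circumcircle.
Circumcentre = (3.25, 6.5), r² = 45.3125.
r = √(45.3125) ≈ 6.73.

6.73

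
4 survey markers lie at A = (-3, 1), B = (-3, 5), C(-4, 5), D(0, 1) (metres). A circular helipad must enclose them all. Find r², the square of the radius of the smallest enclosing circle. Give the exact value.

8

By Welzl's lemma the MEC is supported by two points (diametrically opposite) or three points (on a circumcircle).
The farthest pair is C–D with squared distance 32. The circle on this segment as diameter has centre (-2, 3) and r² = 32/4 = 8.
Check A: distance² to centre = 5 ≤ 8, so it lies inside.
All remaining points lie in this disk, and no smaller disk contains both endpoints, so this is the minimum enclosing circle.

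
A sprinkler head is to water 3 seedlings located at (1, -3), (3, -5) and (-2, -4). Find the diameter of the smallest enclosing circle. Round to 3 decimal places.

Call the three points A, B, C in the order given.
Side lengths²: AB² = 8, AC² = 10, BC² = 26.
Since BC² = 26 ≥ 10 + 8 = 18, the angle opposite BC is not acute, so the smallest enclosing circle has BC as diameter.
Centre = midpoint of BC = (0.5, -4.5), r² = 26/4 = 6.5.
Diameter = 2r = 2√(6.5) ≈ 5.099.

5.099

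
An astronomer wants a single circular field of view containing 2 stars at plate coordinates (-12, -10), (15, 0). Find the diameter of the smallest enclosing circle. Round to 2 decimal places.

The smallest circle enclosing two points has them as diameter endpoints.
Centre = midpoint = (1.5, -5); r² = |(-12, -10)−(15, 0)|²/4 = 829/4 = 207.25.
Diameter = 2r = 2√(207.25) ≈ 28.79.

28.79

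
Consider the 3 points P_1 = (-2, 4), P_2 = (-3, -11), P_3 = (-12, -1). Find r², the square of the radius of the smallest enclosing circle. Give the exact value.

Side lengths²: P_1P_2² = 226, P_1P_3² = 125, P_2P_3² = 181.
Since P_1P_2² = 226 < 181 + 125 = 306, the triangle is acute, so the smallest enclosing circle is the circumcircle.
Circumcentre = (-265/58, -195/58), r² = 102265/1682.

102265/1682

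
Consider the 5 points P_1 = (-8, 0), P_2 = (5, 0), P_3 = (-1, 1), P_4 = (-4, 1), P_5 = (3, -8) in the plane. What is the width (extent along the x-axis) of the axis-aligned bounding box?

13

max x = 5, min x = -8, so width = 13.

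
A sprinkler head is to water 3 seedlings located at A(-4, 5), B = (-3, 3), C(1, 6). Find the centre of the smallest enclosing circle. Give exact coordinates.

(-31/22, 111/22)

Side lengths²: AB² = 5, AC² = 26, BC² = 25.
Since AC² = 26 < 25 + 5 = 30, the triangle is acute, so the smallest enclosing circle is the circumcircle.
Circumcentre = (-31/22, 111/22), r² = 1625/242.
Centre = (-31/22, 111/22).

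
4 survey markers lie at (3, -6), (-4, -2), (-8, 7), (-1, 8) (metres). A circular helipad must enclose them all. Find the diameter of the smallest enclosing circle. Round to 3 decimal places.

The farthest pair is (3, -6)–(-8, 7) with squared distance 290. The circle on this segment as diameter has centre (-2.5, 0.5) and r² = 290/4 = 72.5.
Check (-4, -2): distance² to centre = 8.5 ≤ 72.5, so it lies inside.
All remaining points lie in this disk, and no smaller disk contains both endpoints, so this is the minimum enclosing circle.
Diameter = 2r = 2√(72.5) ≈ 17.029.

17.029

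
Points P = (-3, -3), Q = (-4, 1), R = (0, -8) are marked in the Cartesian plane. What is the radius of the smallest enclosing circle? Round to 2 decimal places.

Side lengths²: PQ² = 17, PR² = 34, QR² = 97.
Since QR² = 97 ≥ 34 + 17 = 51, the angle opposite QR is not acute, so the smallest enclosing circle has QR as diameter.
Centre = midpoint of QR = (-2, -3.5), r² = 97/4 = 24.25.
r = √(24.25) ≈ 4.92.

4.92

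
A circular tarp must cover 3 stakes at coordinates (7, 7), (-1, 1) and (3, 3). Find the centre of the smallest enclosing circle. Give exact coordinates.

Call the three points A, B, C in the order given.
Side lengths²: AB² = 100, AC² = 32, BC² = 20.
Since AB² = 100 ≥ 32 + 20 = 52, the angle opposite AB is not acute, so the smallest enclosing circle has AB as diameter.
Centre = midpoint of AB = (3, 4), r² = 100/4 = 25.
Centre = (3, 4).

(3, 4)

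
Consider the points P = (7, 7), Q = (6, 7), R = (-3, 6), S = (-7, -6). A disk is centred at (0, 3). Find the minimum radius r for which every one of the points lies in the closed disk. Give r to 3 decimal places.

The required radius is the distance from (0, 3) to the farthest point.
Squared distances: 65, 52, 18, 130.
Maximum is 130, attained at S.
r = √130 ≈ 11.402.

11.402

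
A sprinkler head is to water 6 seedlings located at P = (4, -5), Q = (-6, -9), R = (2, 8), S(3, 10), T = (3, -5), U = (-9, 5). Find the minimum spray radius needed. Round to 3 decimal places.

10.512

The farthest pair is Q–S with squared distance 442. The circle on this segment as diameter has centre (-1.5, 0.5) and r² = 442/4 = 110.5.
Check P: distance² to centre = 60.5 ≤ 110.5, so it lies inside.
All remaining points lie in this disk, and no smaller disk contains both endpoints, so this is the minimum enclosing circle.
r = √(110.5) ≈ 10.512.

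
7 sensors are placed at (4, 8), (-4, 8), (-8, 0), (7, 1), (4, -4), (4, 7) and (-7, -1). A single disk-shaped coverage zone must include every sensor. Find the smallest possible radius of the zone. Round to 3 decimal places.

7.644

The minimum enclosing circle of a finite set is fixed by two of the points (as a diameter) or three (as a circumcircle).
The minimum enclosing circle is determined by three boundary points: (4, 8), (-8, 0), (7, 1).
Their circumcentre is (-16/27, 17/9) with r² = 42601/729.
The farthest remaining point (4, -4) is at distance² 40657/729 ≤ 42601/729.
r = √(42601/729) ≈ 7.644.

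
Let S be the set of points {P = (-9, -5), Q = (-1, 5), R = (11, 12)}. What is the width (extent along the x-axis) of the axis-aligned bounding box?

20

max x = 11, min x = -9, so width = 20.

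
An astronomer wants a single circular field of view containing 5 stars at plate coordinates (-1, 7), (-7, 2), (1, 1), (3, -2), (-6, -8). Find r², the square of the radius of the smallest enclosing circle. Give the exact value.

The minimum enclosing circle of a finite set is fixed by two of the points (as a diameter) or three (as a circumcircle).
The farthest pair is (-1, 7)–(-6, -8) with squared distance 250. The circle on this segment as diameter has centre (-3.5, -0.5) and r² = 250/4 = 62.5.
Check (-7, 2): distance² to centre = 18.5 ≤ 62.5, so it lies inside.
All remaining points lie in this disk, and no smaller disk contains both endpoints, so this is the minimum enclosing circle.

62.5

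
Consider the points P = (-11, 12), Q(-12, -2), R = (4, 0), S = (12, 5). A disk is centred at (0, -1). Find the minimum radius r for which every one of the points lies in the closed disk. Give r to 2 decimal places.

17.03

The required radius is the distance from (0, -1) to the farthest point.
Squared distances: 290, 145, 17, 180.
Maximum is 290, attained at P.
r = √290 ≈ 17.03.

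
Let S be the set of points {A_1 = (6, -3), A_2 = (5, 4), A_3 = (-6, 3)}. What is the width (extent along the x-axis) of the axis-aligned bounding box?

12

max x = 6, min x = -6, so width = 12.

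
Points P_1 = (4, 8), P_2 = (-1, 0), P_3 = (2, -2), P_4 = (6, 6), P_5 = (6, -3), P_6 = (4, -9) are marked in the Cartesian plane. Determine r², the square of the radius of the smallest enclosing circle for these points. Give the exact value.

The minimum enclosing circle of a finite set is fixed by two of the points (as a diameter) or three (as a circumcircle).
The farthest pair is P_1–P_6 with squared distance 289. The circle on this segment as diameter has centre (4, -0.5) and r² = 289/4 = 72.25.
Check P_2: distance² to centre = 25.25 ≤ 72.25, so it lies inside.
All remaining points lie in this disk, and no smaller disk contains both endpoints, so this is the minimum enclosing circle.

72.25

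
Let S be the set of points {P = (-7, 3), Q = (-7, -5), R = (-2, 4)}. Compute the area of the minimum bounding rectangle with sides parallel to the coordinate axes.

45

x ranges over [-7, -2], width 5.
y ranges over [-5, 4], height 9.
Area = 5 × 9 = 45.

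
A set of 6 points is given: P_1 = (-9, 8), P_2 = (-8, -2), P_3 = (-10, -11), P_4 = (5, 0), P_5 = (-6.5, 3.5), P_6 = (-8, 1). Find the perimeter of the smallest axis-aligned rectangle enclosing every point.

68

Width = max x − min x = 5 − (-10) = 15.
Height = max y − min y = 8 − (-11) = 19.
Perimeter = 2(15 + 19) = 68.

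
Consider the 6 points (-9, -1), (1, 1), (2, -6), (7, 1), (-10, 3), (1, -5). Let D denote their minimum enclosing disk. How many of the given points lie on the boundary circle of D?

3

The minimum enclosing circle is determined by three boundary points: (2, -6), (7, 1), (-10, 3).
Their circumcentre is (-131/86, 155/86) with r² = 271025/3698.
The farthest remaining point (-9, -1) is at distance² 235765/3698 ≤ 271025/3698.
The points at distance exactly r from the centre are (2, -6), (7, 1), (-10, 3) — 3 points.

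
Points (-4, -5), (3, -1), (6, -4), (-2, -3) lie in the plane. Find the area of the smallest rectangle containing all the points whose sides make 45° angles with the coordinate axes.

49.5

In coordinates u = x + y, v = x − y the rectangle is axis-aligned; the map (x,y)→(u,v) scales areas by 2.
u-values: -9, 2, 2, -5; range = 2 − (-9) = 11.
v-values: 1, 4, 10, 1; range = 10 − 1 = 9.
Area = (11 × 9) / 2 = 49.5.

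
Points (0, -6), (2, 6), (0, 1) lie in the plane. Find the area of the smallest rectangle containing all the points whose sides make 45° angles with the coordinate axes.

In coordinates u = x + y, v = x − y the rectangle is axis-aligned; the map (x,y)→(u,v) scales areas by 2.
u-values: -6, 8, 1; range = 8 − (-6) = 14.
v-values: 6, -4, -1; range = 6 − (-4) = 10.
Area = (14 × 10) / 2 = 70.

70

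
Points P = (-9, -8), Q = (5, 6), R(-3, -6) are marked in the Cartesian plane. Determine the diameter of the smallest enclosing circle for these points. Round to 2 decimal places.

Side lengths²: PQ² = 392, PR² = 40, QR² = 208.
Since PQ² = 392 ≥ 208 + 40 = 248, the angle opposite PQ is not acute, so the smallest enclosing circle has PQ as diameter.
Centre = midpoint of PQ = (-2, -1), r² = 392/4 = 98.
Diameter = 2r = 2√98 ≈ 19.80.

19.80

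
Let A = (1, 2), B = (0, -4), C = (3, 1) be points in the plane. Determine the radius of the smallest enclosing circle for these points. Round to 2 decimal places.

3.05

Side lengths²: AB² = 37, AC² = 5, BC² = 34.
Since AB² = 37 < 34 + 5 = 39, the triangle is acute, so the smallest enclosing circle is the circumcircle.
Circumcentre = (19/26, -27/26), r² = 3145/338.
r = √(3145/338) ≈ 3.05.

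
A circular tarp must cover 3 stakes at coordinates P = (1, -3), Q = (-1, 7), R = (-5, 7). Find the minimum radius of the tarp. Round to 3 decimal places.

Side lengths²: PQ² = 104, PR² = 136, QR² = 16.
Since PR² = 136 ≥ 104 + 16 = 120, the angle opposite PR is not acute, so the smallest enclosing circle has PR as diameter.
Centre = midpoint of PR = (-2, 2), r² = 136/4 = 34.
r = √34 ≈ 5.831.

5.831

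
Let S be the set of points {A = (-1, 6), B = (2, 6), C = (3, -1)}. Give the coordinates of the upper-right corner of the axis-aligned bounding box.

(3, 6)

x-range [-1, 3], y-range [-1, 6].
The upper-right corner is (3, 6).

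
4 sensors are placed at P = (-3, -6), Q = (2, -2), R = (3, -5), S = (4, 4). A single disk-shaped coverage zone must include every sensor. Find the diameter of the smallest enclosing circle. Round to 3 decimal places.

A smallest enclosing disk is always determined by at most three of the input points on its boundary.
The farthest pair is P–S with squared distance 149. The circle on this segment as diameter has centre (0.5, -1) and r² = 149/4 = 37.25.
Check Q: distance² to centre = 3.25 ≤ 37.25, so it lies inside.
All remaining points lie in this disk, and no smaller disk contains both endpoints, so this is the minimum enclosing circle.
Diameter = 2r = 2√(37.25) ≈ 12.207.

12.207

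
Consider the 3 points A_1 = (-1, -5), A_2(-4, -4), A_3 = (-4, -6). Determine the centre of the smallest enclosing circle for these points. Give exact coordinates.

(-8/3, -5)

Side lengths²: A_1A_2² = 10, A_1A_3² = 10, A_2A_3² = 4.
Since A_1A_3² = 10 < 10 + 4 = 14, the triangle is acute, so the smallest enclosing circle is the circumcircle.
Circumcentre = (-8/3, -5), r² = 25/9.
Centre = (-8/3, -5).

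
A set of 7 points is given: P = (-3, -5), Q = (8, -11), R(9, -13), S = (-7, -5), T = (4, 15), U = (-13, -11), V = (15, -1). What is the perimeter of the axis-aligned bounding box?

Width = max x − min x = 15 − (-13) = 28.
Height = max y − min y = 15 − (-13) = 28.
Perimeter = 2(28 + 28) = 112.

112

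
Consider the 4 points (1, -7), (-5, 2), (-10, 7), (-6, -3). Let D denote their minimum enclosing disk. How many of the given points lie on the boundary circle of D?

2

A smallest enclosing disk is always determined by at most three of the input points on its boundary.
The farthest pair is (1, -7)–(-10, 7) with squared distance 317. The circle on this segment as diameter has centre (-4.5, 0) and r² = 317/4 = 79.25.
Check (-5, 2): distance² to centre = 4.25 ≤ 79.25, so it lies inside.
All remaining points lie in this disk, and no smaller disk contains both endpoints, so this is the minimum enclosing circle.
The points at distance exactly r from the centre are (1, -7), (-10, 7) — 2 points.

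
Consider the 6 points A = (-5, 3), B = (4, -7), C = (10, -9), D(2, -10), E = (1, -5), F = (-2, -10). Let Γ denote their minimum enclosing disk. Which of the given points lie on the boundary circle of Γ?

By Welzl's lemma the MEC is supported by two points (diametrically opposite) or three points (on a circumcircle).
The farthest pair is A–C with squared distance 369. The circle on this segment as diameter has centre (2.5, -3) and r² = 369/4 = 92.25.
Check B: distance² to centre = 18.25 ≤ 92.25, so it lies inside.
All remaining points lie in this disk, and no smaller disk contains both endpoints, so this is the minimum enclosing circle.
The points at distance exactly r from the centre are A, C — 2 points.

A, C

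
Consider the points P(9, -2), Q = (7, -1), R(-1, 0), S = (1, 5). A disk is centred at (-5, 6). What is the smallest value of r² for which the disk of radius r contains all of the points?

260

The required radius is the distance from (-5, 6) to the farthest point.
Squared distances: 260, 193, 52, 37.
Maximum is 260, attained at P.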